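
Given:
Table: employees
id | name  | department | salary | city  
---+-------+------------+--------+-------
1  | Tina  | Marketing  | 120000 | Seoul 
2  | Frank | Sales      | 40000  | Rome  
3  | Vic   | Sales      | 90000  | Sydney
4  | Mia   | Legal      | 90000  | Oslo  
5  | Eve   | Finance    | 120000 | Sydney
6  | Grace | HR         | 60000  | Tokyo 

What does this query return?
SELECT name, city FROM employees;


Projecting columns: name, city

6 rows:
Tina, Seoul
Frank, Rome
Vic, Sydney
Mia, Oslo
Eve, Sydney
Grace, Tokyo


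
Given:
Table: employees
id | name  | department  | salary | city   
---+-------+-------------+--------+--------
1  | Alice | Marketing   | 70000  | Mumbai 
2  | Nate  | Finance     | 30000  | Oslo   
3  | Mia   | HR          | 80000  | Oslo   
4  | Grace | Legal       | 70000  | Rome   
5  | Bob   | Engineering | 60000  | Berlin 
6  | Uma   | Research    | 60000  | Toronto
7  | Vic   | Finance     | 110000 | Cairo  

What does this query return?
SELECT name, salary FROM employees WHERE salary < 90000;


Filtering: salary < 90000
Matching: 6 rows

6 rows:
Alice, 70000
Nate, 30000
Mia, 80000
Grace, 70000
Bob, 60000
Uma, 60000


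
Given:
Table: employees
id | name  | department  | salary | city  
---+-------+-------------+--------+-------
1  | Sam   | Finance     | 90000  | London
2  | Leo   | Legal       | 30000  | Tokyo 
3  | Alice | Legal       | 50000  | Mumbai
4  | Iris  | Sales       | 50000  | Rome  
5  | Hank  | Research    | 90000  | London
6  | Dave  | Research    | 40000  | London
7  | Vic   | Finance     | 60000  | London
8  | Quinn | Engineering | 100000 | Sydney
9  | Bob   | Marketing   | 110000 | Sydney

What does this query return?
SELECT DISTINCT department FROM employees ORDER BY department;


All 'department' values (row order): Finance, Legal, Legal, Sales, Research, Research, Finance, Engineering, Marketing
Removing duplicates leaves 6 unique value(s).

6 values:
Engineering
Finance
Legal
Marketing
Research
Sales


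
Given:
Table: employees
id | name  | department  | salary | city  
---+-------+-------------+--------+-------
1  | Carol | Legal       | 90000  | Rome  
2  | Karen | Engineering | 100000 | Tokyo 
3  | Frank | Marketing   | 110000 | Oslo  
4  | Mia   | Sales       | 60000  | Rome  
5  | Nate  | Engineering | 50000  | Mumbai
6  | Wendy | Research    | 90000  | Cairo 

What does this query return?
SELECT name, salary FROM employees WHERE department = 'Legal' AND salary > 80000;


Filtering: department = 'Legal' AND salary > 80000
Matching: 1 rows

1 rows:
Carol, 90000


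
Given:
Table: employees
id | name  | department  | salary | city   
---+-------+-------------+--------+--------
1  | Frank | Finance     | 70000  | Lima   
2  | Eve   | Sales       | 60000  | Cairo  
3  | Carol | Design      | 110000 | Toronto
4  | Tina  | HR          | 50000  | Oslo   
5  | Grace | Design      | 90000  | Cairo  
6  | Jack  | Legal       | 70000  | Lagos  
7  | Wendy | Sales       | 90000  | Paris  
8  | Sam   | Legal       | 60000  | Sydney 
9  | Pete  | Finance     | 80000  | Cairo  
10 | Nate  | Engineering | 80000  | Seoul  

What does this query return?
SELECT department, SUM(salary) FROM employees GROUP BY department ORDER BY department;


Summing salary within each department:
  Design: 110000 + 90000 = 200000
  Engineering: 80000 = 80000
  Finance: 70000 + 80000 = 150000
  HR: 50000 = 50000
  Legal: 70000 + 60000 = 130000
  Sales: 60000 + 90000 = 150000


6 groups:
Design, 200000
Engineering, 80000
Finance, 150000
HR, 50000
Legal, 130000
Sales, 150000


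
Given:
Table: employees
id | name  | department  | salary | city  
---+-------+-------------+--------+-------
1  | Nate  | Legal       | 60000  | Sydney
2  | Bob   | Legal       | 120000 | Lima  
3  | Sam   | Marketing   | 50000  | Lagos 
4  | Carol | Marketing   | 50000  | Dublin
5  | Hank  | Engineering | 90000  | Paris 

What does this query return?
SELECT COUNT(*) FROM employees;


COUNT(*) counts all rows

5


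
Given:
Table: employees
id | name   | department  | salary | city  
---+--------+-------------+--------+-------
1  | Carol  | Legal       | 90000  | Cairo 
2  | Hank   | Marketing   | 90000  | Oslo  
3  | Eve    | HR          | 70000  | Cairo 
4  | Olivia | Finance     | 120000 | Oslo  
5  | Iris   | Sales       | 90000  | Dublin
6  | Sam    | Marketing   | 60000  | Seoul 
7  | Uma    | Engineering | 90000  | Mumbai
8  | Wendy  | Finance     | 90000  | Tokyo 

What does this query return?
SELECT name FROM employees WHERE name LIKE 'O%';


LIKE 'O%' matches names starting with 'O'
Matching: 1

1 rows:
Olivia


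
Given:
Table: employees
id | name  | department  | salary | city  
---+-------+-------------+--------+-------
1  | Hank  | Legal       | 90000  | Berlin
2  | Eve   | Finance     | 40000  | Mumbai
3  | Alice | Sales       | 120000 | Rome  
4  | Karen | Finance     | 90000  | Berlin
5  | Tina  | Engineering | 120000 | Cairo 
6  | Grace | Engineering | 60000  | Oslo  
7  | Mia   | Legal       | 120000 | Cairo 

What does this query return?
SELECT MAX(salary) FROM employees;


Salaries: 90000, 40000, 120000, 90000, 120000, 60000, 120000
MAX = 120000

120000


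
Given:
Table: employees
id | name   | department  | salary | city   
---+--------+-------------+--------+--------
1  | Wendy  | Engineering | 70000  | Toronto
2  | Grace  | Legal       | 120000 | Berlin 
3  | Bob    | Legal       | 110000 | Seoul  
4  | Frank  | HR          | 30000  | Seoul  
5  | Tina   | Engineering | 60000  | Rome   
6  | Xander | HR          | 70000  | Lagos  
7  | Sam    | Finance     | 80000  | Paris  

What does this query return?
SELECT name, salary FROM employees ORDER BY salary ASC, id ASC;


Sorting by salary ASC, then id ASC for ties

7 rows:
Frank, 30000
Tina, 60000
Wendy, 70000
Xander, 70000
Sam, 80000
Bob, 110000
Grace, 120000


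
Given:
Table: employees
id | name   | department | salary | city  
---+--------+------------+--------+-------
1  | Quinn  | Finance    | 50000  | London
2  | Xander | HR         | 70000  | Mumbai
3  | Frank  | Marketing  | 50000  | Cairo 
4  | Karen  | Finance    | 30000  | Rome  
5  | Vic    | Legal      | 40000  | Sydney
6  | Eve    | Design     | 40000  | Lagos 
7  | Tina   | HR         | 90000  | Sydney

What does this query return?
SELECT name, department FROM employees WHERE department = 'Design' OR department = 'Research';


Filtering: department = 'Design' OR 'Research'
Matching: 1 rows

1 rows:
Eve, Design


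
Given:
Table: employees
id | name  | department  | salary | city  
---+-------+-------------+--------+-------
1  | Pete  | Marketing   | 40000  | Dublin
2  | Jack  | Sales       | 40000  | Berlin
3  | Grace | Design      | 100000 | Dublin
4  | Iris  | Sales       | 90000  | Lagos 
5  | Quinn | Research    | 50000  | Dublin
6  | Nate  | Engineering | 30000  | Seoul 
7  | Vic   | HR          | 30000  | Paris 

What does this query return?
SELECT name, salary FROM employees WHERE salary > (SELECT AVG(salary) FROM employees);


Subquery: AVG(salary) = 54285.71
Filtering: salary > 54285.71
  Grace (100000) -> MATCH
  Iris (90000) -> MATCH


2 rows:
Grace, 100000
Iris, 90000


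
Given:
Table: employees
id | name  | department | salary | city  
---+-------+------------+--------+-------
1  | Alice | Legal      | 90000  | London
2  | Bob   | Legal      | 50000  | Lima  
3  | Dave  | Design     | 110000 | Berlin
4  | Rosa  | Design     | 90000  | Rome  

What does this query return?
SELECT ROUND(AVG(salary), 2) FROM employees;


SUM(salary) = 340000
COUNT = 4
ROUND(AVG, 2) = ROUND(340000 / 4, 2) = 85000.0

85000.0


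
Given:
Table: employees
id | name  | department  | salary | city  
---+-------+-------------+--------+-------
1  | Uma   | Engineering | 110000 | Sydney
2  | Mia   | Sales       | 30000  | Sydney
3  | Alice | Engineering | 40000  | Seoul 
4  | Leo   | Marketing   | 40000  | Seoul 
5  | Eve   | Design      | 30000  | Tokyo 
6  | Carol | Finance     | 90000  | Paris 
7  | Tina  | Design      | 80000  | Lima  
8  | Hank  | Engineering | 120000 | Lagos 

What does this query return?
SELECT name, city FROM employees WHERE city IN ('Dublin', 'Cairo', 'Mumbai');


Filtering: city IN ('Dublin', 'Cairo', 'Mumbai')
Matching: 0 rows

Empty result set (0 rows)


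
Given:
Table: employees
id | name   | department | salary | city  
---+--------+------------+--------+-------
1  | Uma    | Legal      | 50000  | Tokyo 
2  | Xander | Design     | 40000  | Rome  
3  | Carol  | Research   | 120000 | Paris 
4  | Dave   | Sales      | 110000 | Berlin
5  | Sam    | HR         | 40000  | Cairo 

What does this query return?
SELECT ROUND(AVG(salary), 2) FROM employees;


SUM(salary) = 360000
COUNT = 5
ROUND(AVG, 2) = ROUND(360000 / 5, 2) = 72000.0

72000.0


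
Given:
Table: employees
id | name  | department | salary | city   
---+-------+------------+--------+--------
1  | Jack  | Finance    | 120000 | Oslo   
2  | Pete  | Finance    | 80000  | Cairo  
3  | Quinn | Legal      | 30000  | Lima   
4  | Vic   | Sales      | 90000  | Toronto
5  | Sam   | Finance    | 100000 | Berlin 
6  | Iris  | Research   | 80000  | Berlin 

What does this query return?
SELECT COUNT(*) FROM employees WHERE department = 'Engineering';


Counting rows where department = 'Engineering'


0


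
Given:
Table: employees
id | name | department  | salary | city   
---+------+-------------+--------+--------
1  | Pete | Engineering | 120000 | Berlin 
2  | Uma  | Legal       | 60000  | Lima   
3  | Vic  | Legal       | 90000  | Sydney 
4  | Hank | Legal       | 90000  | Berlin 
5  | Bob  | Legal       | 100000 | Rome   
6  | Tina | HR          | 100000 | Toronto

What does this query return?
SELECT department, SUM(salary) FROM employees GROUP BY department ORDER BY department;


Summing salary within each department:
  Engineering: 120000 = 120000
  HR: 100000 = 100000
  Legal: 60000 + 90000 + 90000 + 100000 = 340000


3 groups:
Engineering, 120000
HR, 100000
Legal, 340000


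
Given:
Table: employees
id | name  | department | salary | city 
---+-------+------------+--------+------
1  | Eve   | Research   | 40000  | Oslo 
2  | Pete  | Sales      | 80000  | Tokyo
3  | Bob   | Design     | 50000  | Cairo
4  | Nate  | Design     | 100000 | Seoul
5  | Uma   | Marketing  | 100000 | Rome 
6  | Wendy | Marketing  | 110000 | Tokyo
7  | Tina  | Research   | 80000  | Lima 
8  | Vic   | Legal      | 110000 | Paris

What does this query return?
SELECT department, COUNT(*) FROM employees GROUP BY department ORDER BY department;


Assigning each row to its department group:
  Eve -> Research
  Pete -> Sales
  Bob -> Design
  Nate -> Design
  Uma -> Marketing
  Wendy -> Marketing
  Tina -> Research
  Vic -> Legal


5 groups:
Design, 2
Legal, 1
Marketing, 2
Research, 2
Sales, 1


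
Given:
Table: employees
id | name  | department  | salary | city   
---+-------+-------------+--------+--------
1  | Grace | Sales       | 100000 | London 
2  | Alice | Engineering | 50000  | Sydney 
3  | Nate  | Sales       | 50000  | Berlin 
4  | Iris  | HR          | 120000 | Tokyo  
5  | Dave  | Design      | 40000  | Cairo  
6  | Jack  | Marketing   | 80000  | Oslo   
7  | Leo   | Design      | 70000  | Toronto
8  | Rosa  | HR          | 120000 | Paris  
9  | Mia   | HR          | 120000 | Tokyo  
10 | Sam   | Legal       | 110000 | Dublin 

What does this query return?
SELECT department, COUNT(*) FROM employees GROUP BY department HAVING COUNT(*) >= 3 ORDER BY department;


Groups with count >= 3:
  HR: 3 -> PASS
  Design: 2 -> filtered out
  Engineering: 1 -> filtered out
  Legal: 1 -> filtered out
  Marketing: 1 -> filtered out
  Sales: 2 -> filtered out


1 groups:
HR, 3


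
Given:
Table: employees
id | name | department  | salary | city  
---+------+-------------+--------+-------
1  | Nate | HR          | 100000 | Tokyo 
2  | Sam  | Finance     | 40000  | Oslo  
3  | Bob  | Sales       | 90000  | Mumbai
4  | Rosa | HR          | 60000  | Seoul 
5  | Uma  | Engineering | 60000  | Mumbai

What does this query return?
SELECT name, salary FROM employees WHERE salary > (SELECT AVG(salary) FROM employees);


Subquery: AVG(salary) = 70000.0
Filtering: salary > 70000.0
  Nate (100000) -> MATCH
  Bob (90000) -> MATCH


2 rows:
Nate, 100000
Bob, 90000


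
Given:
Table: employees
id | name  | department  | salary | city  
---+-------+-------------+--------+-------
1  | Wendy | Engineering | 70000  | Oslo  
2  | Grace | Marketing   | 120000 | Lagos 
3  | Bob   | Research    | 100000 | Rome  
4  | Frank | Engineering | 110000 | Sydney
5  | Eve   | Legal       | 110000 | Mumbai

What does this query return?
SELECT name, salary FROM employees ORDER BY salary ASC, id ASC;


Sorting by salary ASC, then id ASC for ties

5 rows:
Wendy, 70000
Bob, 100000
Frank, 110000
Eve, 110000
Grace, 120000


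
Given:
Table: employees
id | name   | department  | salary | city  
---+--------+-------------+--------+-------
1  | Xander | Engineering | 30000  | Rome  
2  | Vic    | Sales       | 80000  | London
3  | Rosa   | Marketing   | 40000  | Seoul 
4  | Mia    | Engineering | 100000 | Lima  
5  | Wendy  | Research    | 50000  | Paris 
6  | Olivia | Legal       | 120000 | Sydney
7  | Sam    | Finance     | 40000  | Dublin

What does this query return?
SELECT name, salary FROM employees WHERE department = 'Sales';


Filtering: department = 'Sales'
Matching rows: 1

1 rows:
Vic, 80000


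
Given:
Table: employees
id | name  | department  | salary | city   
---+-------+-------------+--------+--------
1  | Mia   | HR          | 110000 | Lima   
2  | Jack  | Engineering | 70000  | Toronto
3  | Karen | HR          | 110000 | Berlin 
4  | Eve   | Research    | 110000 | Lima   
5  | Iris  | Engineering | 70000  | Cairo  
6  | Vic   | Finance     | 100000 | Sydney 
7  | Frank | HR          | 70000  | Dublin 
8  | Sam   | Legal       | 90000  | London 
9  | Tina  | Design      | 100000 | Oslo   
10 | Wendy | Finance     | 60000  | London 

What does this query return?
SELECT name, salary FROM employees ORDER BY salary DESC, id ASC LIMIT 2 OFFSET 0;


Sort by salary DESC (id ASC tiebreak), then skip 0 and take 2
Rows 1 through 2

2 rows:
Mia, 110000
Karen, 110000


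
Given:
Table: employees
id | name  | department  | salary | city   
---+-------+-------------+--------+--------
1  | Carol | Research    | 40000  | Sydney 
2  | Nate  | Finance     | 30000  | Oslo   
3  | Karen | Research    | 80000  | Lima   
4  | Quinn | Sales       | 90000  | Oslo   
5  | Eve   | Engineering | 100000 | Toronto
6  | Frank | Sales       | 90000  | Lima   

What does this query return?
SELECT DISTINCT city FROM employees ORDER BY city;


All 'city' values (row order): Sydney, Oslo, Lima, Oslo, Toronto, Lima
Removing duplicates leaves 4 unique value(s).

4 values:
Lima
Oslo
Sydney
Toronto


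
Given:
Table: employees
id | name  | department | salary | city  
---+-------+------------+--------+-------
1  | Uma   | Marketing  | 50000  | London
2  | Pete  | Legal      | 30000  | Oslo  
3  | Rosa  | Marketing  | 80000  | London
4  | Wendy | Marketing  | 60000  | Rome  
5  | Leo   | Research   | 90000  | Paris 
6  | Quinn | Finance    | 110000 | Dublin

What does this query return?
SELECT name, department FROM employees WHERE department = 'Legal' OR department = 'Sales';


Filtering: department = 'Legal' OR 'Sales'
Matching: 1 rows

1 rows:
Pete, Legal


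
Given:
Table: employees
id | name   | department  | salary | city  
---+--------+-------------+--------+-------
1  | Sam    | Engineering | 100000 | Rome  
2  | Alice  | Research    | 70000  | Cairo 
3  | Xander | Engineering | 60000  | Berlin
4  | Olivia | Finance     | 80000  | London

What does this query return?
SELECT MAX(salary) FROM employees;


Salaries: 100000, 70000, 60000, 80000
MAX = 100000

100000


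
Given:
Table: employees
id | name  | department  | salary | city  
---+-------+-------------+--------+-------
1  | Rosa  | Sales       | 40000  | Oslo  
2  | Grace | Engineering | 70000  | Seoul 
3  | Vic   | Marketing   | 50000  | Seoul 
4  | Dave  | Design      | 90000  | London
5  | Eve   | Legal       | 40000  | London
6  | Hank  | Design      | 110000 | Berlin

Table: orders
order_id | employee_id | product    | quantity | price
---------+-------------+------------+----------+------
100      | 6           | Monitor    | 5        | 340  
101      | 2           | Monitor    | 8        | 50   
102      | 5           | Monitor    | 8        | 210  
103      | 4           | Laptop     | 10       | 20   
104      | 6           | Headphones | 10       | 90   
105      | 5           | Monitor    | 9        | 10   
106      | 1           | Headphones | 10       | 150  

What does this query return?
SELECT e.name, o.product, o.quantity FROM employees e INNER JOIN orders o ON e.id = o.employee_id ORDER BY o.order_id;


Joining employees.id = orders.employee_id:
  employee Hank (id=6) -> order Monitor
  employee Grace (id=2) -> order Monitor
  employee Eve (id=5) -> order Monitor
  employee Dave (id=4) -> order Laptop
  employee Hank (id=6) -> order Headphones
  employee Eve (id=5) -> order Monitor
  employee Rosa (id=1) -> order Headphones


7 rows:
Hank, Monitor, 5
Grace, Monitor, 8
Eve, Monitor, 8
Dave, Laptop, 10
Hank, Headphones, 10
Eve, Monitor, 9
Rosa, Headphones, 10


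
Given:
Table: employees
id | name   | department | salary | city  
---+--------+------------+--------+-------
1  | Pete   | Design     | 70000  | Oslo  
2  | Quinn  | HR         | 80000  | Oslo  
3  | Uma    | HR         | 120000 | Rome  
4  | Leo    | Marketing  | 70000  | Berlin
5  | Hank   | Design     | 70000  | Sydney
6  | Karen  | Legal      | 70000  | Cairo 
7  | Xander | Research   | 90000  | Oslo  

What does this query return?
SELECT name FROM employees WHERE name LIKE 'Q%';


LIKE 'Q%' matches names starting with 'Q'
Matching: 1

1 rows:
Quinn


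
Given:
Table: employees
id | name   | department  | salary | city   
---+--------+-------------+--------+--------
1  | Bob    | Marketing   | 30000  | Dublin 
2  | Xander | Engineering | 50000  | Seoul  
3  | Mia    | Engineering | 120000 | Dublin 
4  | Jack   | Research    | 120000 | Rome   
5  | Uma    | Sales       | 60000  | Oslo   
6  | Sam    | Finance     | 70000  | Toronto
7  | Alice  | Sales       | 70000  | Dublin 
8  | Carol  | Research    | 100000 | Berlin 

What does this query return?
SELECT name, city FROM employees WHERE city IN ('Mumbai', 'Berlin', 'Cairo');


Filtering: city IN ('Mumbai', 'Berlin', 'Cairo')
Matching: 1 rows

1 rows:
Carol, Berlin


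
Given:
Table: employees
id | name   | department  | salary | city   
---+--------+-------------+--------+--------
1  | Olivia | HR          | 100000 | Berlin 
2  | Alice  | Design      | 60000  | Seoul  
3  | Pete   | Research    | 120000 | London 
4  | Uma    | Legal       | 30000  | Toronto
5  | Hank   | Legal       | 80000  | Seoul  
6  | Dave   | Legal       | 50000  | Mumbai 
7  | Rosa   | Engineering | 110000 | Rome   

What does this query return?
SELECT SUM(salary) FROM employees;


SUM(salary) = 100000 + 60000 + 120000 + 30000 + 80000 + 50000 + 110000 = 550000

550000


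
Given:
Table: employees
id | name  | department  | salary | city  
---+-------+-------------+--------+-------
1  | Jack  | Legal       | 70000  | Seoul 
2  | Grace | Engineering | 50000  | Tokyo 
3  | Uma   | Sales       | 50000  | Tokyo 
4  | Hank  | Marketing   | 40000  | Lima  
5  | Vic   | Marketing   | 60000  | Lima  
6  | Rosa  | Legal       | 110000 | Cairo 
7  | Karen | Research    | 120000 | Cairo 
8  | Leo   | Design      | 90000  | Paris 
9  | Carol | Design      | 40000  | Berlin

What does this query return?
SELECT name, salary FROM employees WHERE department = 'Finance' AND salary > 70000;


Filtering: department = 'Finance' AND salary > 70000
Matching: 0 rows

Empty result set (0 rows)


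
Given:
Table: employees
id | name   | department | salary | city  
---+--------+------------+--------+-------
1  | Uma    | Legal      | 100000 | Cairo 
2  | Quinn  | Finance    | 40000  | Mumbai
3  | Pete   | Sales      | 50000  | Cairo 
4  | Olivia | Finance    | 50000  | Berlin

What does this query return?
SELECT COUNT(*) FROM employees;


COUNT(*) counts all rows

4


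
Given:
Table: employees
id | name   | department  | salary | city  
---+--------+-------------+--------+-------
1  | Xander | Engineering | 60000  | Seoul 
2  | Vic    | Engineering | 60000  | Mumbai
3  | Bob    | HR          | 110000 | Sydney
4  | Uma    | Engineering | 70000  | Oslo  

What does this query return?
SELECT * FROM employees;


SELECT * returns all 4 rows with all columns

4 rows:
1, Xander, Engineering, 60000, Seoul
2, Vic, Engineering, 60000, Mumbai
3, Bob, HR, 110000, Sydney
4, Uma, Engineering, 70000, Oslo


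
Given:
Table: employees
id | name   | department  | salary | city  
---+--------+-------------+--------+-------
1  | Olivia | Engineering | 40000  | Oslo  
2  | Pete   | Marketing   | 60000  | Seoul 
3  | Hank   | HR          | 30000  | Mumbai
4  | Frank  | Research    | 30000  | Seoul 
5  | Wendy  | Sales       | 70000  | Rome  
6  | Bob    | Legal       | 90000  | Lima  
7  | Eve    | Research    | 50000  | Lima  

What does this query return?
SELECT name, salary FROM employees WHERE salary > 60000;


Filtering: salary > 60000
Matching: 2 rows

2 rows:
Wendy, 70000
Bob, 90000


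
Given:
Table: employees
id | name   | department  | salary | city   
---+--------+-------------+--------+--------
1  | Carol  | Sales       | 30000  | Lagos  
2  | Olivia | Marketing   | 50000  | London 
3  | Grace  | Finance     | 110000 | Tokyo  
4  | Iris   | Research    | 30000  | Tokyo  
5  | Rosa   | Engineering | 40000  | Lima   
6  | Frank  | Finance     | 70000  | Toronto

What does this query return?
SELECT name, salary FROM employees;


Projecting columns: name, salary

6 rows:
Carol, 30000
Olivia, 50000
Grace, 110000
Iris, 30000
Rosa, 40000
Frank, 70000


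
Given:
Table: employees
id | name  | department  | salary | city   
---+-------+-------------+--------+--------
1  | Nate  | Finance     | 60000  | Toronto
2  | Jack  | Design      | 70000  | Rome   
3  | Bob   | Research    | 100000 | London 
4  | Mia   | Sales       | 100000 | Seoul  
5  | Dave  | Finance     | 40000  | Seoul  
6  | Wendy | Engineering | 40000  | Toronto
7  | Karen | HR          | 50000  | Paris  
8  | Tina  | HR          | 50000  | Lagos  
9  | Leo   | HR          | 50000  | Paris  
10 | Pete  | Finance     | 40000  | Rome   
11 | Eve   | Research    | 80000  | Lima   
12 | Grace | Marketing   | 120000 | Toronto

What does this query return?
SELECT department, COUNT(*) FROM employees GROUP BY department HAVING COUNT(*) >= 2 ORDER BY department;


Groups with count >= 2:
  Finance: 3 -> PASS
  HR: 3 -> PASS
  Research: 2 -> PASS
  Design: 1 -> filtered out
  Engineering: 1 -> filtered out
  Marketing: 1 -> filtered out
  Sales: 1 -> filtered out


3 groups:
Finance, 3
HR, 3
Research, 2


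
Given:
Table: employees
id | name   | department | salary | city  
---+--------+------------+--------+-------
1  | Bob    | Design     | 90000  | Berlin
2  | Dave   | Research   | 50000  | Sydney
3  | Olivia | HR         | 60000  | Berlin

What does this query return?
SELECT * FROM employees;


SELECT * returns all 3 rows with all columns

3 rows:
1, Bob, Design, 90000, Berlin
2, Dave, Research, 50000, Sydney
3, Olivia, HR, 60000, Berlin


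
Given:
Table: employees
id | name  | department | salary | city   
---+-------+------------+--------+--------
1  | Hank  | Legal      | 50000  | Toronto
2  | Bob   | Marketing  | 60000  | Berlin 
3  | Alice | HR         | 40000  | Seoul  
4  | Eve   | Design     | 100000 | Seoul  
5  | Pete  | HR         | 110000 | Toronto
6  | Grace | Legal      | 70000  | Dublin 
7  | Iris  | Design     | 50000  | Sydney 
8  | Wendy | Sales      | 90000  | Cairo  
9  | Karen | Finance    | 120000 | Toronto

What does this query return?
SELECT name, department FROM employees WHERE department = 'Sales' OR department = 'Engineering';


Filtering: department = 'Sales' OR 'Engineering'
Matching: 1 rows

1 rows:
Wendy, Sales


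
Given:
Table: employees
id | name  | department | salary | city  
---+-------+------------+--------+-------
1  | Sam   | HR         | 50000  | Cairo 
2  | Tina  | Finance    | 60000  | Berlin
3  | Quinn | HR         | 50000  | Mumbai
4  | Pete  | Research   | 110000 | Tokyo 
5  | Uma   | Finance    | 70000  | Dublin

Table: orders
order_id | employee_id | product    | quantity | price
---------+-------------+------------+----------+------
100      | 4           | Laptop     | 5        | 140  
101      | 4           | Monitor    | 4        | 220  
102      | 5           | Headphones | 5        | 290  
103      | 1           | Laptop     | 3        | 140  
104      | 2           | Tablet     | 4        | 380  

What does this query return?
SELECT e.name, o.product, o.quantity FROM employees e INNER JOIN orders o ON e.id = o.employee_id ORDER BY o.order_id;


Joining employees.id = orders.employee_id:
  employee Pete (id=4) -> order Laptop
  employee Pete (id=4) -> order Monitor
  employee Uma (id=5) -> order Headphones
  employee Sam (id=1) -> order Laptop
  employee Tina (id=2) -> order Tablet


5 rows:
Pete, Laptop, 5
Pete, Monitor, 4
Uma, Headphones, 5
Sam, Laptop, 3
Tina, Tablet, 4


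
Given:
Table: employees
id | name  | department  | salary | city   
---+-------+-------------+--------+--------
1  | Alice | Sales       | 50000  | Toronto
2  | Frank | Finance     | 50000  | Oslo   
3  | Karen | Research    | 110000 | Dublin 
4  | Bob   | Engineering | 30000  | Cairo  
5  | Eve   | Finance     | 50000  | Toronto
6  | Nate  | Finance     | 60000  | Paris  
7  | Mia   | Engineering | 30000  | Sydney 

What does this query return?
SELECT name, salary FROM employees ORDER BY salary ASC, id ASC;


Sorting by salary ASC, then id ASC for ties

7 rows:
Bob, 30000
Mia, 30000
Alice, 50000
Frank, 50000
Eve, 50000
Nate, 60000
Karen, 110000


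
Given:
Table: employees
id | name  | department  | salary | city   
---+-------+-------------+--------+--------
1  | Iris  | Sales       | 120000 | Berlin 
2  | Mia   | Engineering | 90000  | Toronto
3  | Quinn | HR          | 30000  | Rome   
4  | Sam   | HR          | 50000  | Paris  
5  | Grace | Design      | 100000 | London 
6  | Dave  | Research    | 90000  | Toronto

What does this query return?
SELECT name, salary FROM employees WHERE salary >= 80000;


Filtering: salary >= 80000
Matching: 4 rows

4 rows:
Iris, 120000
Mia, 90000
Grace, 100000
Dave, 90000


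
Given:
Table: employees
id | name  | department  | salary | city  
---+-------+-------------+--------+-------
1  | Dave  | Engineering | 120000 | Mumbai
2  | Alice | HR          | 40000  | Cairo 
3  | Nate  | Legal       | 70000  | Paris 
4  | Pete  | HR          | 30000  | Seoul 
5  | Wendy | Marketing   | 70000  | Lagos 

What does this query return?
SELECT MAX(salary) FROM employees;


Salaries: 120000, 40000, 70000, 30000, 70000
MAX = 120000

120000


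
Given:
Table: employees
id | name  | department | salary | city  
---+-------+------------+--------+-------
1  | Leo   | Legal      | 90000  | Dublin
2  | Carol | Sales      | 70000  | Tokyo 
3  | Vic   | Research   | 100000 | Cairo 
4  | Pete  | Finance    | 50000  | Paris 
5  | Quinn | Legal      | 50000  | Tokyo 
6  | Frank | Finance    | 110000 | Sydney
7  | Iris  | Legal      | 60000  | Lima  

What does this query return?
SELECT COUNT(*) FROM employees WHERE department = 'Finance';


Counting rows where department = 'Finance'
  Pete -> MATCH
  Frank -> MATCH


2


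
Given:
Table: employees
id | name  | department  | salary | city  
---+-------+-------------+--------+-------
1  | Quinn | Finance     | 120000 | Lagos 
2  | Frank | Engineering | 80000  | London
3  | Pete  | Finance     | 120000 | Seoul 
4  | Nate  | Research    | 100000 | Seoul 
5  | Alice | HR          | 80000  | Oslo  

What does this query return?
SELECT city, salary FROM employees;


Projecting columns: city, salary

5 rows:
Lagos, 120000
London, 80000
Seoul, 120000
Seoul, 100000
Oslo, 80000


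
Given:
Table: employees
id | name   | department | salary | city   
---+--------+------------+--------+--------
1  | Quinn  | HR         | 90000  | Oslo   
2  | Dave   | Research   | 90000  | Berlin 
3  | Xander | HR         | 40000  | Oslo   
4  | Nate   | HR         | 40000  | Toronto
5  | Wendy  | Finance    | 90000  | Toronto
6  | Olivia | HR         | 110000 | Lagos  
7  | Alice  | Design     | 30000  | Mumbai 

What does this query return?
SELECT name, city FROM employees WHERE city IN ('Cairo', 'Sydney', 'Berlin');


Filtering: city IN ('Cairo', 'Sydney', 'Berlin')
Matching: 1 rows

1 rows:
Dave, Berlin


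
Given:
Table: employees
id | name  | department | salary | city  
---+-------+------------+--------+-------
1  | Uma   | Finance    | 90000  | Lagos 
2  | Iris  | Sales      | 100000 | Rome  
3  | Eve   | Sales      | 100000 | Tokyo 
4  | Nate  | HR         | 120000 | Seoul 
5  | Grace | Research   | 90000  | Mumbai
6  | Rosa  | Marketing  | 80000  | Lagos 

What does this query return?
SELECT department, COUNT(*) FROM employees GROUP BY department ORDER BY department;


Assigning each row to its department group:
  Uma -> Finance
  Iris -> Sales
  Eve -> Sales
  Nate -> HR
  Grace -> Research
  Rosa -> Marketing


5 groups:
Finance, 1
HR, 1
Marketing, 1
Research, 1
Sales, 2


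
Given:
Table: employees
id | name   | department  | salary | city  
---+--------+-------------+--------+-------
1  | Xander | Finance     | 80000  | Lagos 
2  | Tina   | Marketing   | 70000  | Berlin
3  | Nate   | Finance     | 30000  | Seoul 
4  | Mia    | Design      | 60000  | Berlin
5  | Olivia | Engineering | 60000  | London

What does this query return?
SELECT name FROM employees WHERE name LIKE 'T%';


LIKE 'T%' matches names starting with 'T'
Matching: 1

1 rows:
Tina


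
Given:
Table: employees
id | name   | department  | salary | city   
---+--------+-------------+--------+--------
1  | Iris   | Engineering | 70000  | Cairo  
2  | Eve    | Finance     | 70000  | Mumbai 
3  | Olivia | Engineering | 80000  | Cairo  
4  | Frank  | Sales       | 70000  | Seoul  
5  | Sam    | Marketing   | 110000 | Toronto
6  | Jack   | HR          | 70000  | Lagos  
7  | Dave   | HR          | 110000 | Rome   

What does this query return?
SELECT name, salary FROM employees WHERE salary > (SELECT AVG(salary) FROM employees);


Subquery: AVG(salary) = 82857.14
Filtering: salary > 82857.14
  Sam (110000) -> MATCH
  Dave (110000) -> MATCH


2 rows:
Sam, 110000
Dave, 110000


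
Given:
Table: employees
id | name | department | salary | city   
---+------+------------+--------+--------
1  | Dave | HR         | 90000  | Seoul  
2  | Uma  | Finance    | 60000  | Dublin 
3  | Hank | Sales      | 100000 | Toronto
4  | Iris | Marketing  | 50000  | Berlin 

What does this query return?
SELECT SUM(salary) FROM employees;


SUM(salary) = 90000 + 60000 + 100000 + 50000 = 300000

300000


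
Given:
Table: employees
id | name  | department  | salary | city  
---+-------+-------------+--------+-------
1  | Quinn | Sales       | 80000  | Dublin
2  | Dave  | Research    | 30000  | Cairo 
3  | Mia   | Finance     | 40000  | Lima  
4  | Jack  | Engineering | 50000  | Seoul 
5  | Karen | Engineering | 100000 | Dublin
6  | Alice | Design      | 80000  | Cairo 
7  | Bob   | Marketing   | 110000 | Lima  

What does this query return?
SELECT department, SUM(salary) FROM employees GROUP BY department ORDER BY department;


Summing salary within each department:
  Design: 80000 = 80000
  Engineering: 50000 + 100000 = 150000
  Finance: 40000 = 40000
  Marketing: 110000 = 110000
  Research: 30000 = 30000
  Sales: 80000 = 80000


6 groups:
Design, 80000
Engineering, 150000
Finance, 40000
Marketing, 110000
Research, 30000
Sales, 80000


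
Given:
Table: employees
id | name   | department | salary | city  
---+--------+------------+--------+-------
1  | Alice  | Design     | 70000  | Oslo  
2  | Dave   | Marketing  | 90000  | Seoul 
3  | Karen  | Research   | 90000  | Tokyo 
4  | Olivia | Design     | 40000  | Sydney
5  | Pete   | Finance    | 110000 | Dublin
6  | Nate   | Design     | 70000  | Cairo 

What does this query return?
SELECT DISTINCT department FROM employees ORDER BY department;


All 'department' values (row order): Design, Marketing, Research, Design, Finance, Design
Removing duplicates leaves 4 unique value(s).

4 values:
Design
Finance
Marketing
Research


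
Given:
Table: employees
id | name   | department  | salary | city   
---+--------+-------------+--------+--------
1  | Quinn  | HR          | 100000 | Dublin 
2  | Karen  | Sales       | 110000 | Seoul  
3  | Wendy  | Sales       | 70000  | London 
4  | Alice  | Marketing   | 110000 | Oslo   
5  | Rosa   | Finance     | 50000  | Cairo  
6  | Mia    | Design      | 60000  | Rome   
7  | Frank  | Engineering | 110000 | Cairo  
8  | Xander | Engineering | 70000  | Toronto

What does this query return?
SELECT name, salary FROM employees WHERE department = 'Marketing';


Filtering: department = 'Marketing'
Matching rows: 1

1 rows:
Alice, 110000


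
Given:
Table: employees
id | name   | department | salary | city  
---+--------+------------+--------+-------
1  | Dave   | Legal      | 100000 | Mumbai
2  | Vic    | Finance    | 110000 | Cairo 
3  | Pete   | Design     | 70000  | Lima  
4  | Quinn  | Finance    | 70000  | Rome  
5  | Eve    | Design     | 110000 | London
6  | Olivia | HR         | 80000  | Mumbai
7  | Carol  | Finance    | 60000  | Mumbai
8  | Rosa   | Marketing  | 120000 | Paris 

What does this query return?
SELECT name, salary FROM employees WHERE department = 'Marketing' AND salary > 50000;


Filtering: department = 'Marketing' AND salary > 50000
Matching: 1 rows

1 rows:
Rosa, 120000


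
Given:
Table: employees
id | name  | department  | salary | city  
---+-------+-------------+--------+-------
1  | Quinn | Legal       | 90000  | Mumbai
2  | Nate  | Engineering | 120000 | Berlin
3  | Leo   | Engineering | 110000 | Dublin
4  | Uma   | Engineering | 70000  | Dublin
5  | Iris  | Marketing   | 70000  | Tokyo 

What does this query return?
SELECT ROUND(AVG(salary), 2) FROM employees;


SUM(salary) = 460000
COUNT = 5
ROUND(AVG, 2) = ROUND(460000 / 5, 2) = 92000.0

92000.0


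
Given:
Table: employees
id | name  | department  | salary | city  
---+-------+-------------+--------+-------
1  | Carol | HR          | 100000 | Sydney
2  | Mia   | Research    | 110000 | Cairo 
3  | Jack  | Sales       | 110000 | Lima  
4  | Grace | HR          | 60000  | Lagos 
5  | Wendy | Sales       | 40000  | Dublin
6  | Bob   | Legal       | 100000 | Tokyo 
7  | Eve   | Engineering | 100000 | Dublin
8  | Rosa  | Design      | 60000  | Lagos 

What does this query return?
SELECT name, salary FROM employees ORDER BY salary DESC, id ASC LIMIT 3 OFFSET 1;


Sort by salary DESC (id ASC tiebreak), then skip 1 and take 3
Rows 2 through 4

3 rows:
Jack, 110000
Carol, 100000
Bob, 100000


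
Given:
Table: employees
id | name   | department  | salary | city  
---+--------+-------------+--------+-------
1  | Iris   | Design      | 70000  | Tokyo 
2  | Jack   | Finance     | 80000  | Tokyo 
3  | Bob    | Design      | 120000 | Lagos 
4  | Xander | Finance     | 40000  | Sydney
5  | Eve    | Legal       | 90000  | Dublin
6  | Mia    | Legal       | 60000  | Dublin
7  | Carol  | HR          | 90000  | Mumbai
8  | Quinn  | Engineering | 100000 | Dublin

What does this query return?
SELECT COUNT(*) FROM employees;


COUNT(*) counts all rows

8


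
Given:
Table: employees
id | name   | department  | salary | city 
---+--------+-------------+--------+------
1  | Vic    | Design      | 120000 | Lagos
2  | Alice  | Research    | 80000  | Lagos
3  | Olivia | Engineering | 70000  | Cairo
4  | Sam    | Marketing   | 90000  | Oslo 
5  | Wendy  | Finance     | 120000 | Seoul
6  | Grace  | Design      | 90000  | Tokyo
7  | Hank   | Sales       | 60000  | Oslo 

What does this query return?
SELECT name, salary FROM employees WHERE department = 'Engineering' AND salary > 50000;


Filtering: department = 'Engineering' AND salary > 50000
Matching: 1 rows

1 rows:
Olivia, 70000


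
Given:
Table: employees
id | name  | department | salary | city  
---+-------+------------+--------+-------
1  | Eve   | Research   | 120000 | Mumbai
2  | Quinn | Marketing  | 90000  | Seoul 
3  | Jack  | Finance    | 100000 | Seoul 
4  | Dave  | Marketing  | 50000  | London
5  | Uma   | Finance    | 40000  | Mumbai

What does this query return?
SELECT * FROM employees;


SELECT * returns all 5 rows with all columns

5 rows:
1, Eve, Research, 120000, Mumbai
2, Quinn, Marketing, 90000, Seoul
3, Jack, Finance, 100000, Seoul
4, Dave, Marketing, 50000, London
5, Uma, Finance, 40000, Mumbai


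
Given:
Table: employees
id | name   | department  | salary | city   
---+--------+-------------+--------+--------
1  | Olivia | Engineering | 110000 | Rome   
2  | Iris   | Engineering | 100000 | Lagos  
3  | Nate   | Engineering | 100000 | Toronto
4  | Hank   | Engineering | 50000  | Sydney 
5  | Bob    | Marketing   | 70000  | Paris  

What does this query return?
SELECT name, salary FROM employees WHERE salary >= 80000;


Filtering: salary >= 80000
Matching: 3 rows

3 rows:
Olivia, 110000
Iris, 100000
Nate, 100000


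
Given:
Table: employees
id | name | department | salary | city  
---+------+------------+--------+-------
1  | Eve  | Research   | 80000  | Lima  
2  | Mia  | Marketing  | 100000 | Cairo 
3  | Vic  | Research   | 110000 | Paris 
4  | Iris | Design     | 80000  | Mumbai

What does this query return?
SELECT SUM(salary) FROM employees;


SUM(salary) = 80000 + 100000 + 110000 + 80000 = 370000

370000


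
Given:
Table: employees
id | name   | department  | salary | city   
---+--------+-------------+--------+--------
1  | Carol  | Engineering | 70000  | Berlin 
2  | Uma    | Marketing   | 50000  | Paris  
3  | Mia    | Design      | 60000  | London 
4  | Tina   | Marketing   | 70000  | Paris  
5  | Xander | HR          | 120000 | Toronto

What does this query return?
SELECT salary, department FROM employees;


Projecting columns: salary, department

5 rows:
70000, Engineering
50000, Marketing
60000, Design
70000, Marketing
120000, HR


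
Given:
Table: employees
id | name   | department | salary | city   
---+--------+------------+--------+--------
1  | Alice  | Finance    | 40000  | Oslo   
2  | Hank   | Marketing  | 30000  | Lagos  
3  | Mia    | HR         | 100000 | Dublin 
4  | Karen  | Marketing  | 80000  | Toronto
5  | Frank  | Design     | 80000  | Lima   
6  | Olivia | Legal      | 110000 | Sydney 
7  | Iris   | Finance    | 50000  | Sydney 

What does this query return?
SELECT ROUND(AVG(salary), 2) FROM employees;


SUM(salary) = 490000
COUNT = 7
ROUND(AVG, 2) = ROUND(490000 / 7, 2) = 70000.0

70000.0


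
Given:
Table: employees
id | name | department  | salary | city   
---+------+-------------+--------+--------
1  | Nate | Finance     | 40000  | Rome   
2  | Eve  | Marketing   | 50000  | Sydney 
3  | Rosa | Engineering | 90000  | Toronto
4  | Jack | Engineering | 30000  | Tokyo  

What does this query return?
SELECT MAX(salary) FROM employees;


Salaries: 40000, 50000, 90000, 30000
MAX = 90000

90000


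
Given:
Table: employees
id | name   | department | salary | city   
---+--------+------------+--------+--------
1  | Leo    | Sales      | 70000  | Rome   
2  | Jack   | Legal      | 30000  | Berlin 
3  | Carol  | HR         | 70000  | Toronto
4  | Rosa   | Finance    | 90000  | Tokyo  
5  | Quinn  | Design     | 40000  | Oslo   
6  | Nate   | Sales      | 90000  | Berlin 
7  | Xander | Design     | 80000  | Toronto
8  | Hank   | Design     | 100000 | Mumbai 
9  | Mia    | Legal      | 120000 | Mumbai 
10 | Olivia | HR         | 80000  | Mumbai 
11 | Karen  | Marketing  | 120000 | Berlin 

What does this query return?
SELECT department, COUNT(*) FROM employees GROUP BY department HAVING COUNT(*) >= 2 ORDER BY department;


Groups with count >= 2:
  Design: 3 -> PASS
  HR: 2 -> PASS
  Legal: 2 -> PASS
  Sales: 2 -> PASS
  Finance: 1 -> filtered out
  Marketing: 1 -> filtered out


4 groups:
Design, 3
HR, 2
Legal, 2
Sales, 2
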